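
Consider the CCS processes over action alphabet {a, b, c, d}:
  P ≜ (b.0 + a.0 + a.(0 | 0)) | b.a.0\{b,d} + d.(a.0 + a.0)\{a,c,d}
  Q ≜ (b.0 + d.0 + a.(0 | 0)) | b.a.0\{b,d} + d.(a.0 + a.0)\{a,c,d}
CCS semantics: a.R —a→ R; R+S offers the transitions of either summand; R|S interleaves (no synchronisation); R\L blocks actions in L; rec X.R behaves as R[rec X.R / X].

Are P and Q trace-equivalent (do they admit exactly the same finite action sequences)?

Reachable graph of P (10 states):
  p0 = (b.0 + a.0 + a.(0 | 0)) | b.a.0\{b,d} + d.(a.0 + a.0)\{a,c,d} | -a-> p1, -a-> p2, -b-> p2, -b-> p3, -d-> p4
  p1 = 0 | 0 | b.a.0\{b,d} | -b-> p5
  p2 = 0 | b.a.0\{b,d} | -b-> p6
  p3 = (b.0 + a.0 + a.(0 | 0)) | a.0\{b,d} | -a-> p5, -a-> p6, -a-> p7, -b-> p6
  p4 = (a.0 + a.0)\{a,c,d} | ∅
  p5 = 0 | 0 | a.0\{b,d} | -a-> p8
  p6 = 0 | a.0\{b,d} | -a-> p9
  p7 = (b.0 + a.0 + a.(0 | 0)) | 0\{b,d} | -a-> p8, -a-> p9, -b-> p9
  p8 = 0 | 0 | 0\{b,d} | ∅
  p9 = 0 | 0\{b,d} | ∅
Reachable graph of Q (10 states):
  q0 = (b.0 + d.0 + a.(0 | 0)) | b.a.0\{b,d} + d.(a.0 + a.0)\{a,c,d} | -a-> q1, -b-> q2, -b-> q3, -d-> q3, -d-> q4
  q1 = 0 | 0 | b.a.0\{b,d} | -b-> q5
  q2 = (b.0 + d.0 + a.(0 | 0)) | a.0\{b,d} | -a-> q5, -a-> q6, -b-> q7, -d-> q7
  q3 = 0 | b.a.0\{b,d} | -b-> q7
  q4 = (a.0 + a.0)\{a,c,d} | ∅
  q5 = 0 | 0 | a.0\{b,d} | -a-> q8
  q6 = (b.0 + d.0 + a.(0 | 0)) | 0\{b,d} | -a-> q8, -b-> q9, -d-> q9
  q7 = 0 | a.0\{b,d} | -a-> q9
  q8 = 0 | 0 | 0\{b,d} | ∅
  q9 = 0 | 0\{b,d} | ∅
Executing bd from Q (initial set {q0}):
  step 1 (b): {q2, q3}
  step 2 (d): {q7}
  ✓ Q
Executing bd from P (initial set {p0}):
  step 1 (b): {p2, p3}
  step 2 (d): no successor for P

NO — witness ⟨bd⟩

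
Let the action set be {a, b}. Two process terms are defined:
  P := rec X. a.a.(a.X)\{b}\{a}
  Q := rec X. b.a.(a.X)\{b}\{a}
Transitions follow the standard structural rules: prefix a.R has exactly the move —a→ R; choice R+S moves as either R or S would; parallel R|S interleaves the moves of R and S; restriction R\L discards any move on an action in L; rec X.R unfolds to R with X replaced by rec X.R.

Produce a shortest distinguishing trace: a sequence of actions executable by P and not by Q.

a

LTS(P): 3 reachable states
  s0 = rec X. a.a.(a.X)\{b}\{a} ⊢ --a--▸ s1
  s1 = a.(a.(rec X. a.a.(a.X)\{b}\{a}))\{b}\{a} ⊢ --a--▸ s2
  s2 = (a.(rec X. a.a.(a.X)\{b}\{a}))\{b}\{a} ⊢ ∅
LTS(Q): 3 reachable states
  t0 = rec X. b.a.(a.X)\{b}\{a} ⊢ --b--▸ t1
  t1 = a.(a.(rec X. b.a.(a.X)\{b}\{a}))\{b}\{a} ⊢ --a--▸ t2
  t2 = (a.(rec X. b.a.(a.X)\{b}\{a}))\{b}\{a} ⊢ ∅
Executing a from P (initial set {s0}):
  after a @ step 1: {s1}
  ✓ P
Executing a from Q (initial set {t0}):
  after a @ step 1: ∅  — Q cannot continue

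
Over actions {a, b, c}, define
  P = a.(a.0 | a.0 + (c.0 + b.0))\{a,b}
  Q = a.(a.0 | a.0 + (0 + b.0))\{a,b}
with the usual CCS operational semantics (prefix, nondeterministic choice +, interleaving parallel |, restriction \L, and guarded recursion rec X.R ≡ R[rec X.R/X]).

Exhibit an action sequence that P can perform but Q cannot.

ac

Reachable graph of P (3 states):
  u0 = a.(a.0 | a.0 + (c.0 + b.0))\{a,b} ⊢ =a=> u1
  u1 = (a.0 | a.0 + (c.0 + b.0))\{a,b} ⊢ =c=> u2
  u2 = 0\{a,b} ⊢ (no moves)
Reachable graph of Q (2 states):
  v0 = a.(a.0 | a.0 + (0 + b.0))\{a,b} ⊢ =a=> v1
  v1 = (a.0 | a.0 + (0 + b.0))\{a,b} ⊢ (no moves)
Trace ⟨ac⟩ through P, begin at {u0}:
  [1] a ⇒ {u1}
  [2] c ⇒ {u2}
  ✓ P
Trace ⟨ac⟩ through Q, begin at {v0}:
  [1] a ⇒ {v1}
  [2] c ⇒ ∅ (Q stuck)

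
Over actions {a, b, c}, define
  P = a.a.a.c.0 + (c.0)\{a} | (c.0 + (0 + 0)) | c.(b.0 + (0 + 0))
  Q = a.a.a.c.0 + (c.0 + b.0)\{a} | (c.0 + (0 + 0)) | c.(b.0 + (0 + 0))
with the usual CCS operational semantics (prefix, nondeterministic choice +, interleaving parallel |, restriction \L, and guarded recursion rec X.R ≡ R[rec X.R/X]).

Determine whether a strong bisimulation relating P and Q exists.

Reachable graph of P (16 states):
  u0 = a.a.a.c.0 + (c.0)\{a} | (c.0 + (0 + 0)) | c.(b.0 + (0 + 0)) :: =a=> u1, =c=> u2, =c=> u3, =c=> u4
  u1 = a.a.c.0 :: =a=> u5
  u2 = (c.0)\{a} | (c.0 + (0 + 0)) | (b.0 + (0 + 0)) :: =b=> u6, =c=> u7, =c=> u8
  u3 = (c.0)\{a} | 0 | c.(b.0 + (0 + 0)) :: =c=> u7, =c=> u9
  u4 = 0\{a} | (c.0 + (0 + 0)) | c.(b.0 + (0 + 0)) :: =c=> u8, =c=> u9
  u5 = a.c.0 :: =a=> u10
  u6 = (c.0)\{a} | (c.0 + (0 + 0)) | 0 :: =c=> u11, =c=> u12
  u7 = (c.0)\{a} | 0 | (b.0 + (0 + 0)) :: =b=> u11, =c=> u13
  u8 = 0\{a} | (c.0 + (0 + 0)) | (b.0 + (0 + 0)) :: =b=> u12, =c=> u13
  u9 = 0\{a} | 0 | c.(b.0 + (0 + 0)) :: =c=> u13
  u10 = c.0 :: =c=> u14
  u11 = (c.0)\{a} | 0 | 0 :: =c=> u15
  u12 = 0\{a} | (c.0 + (0 + 0)) | 0 :: =c=> u15
  u13 = 0\{a} | 0 | (b.0 + (0 + 0)) :: =b=> u15
  u14 = 0 :: (no moves)
  u15 = 0\{a} | 0 | 0 :: (no moves)
Reachable graph of Q (16 states):
  v0 = a.a.a.c.0 + (c.0 + b.0)\{a} | (c.0 + (0 + 0)) | c.(b.0 + (0 + 0)) :: =a=> v1, =b=> v2, =c=> v2, =c=> v3, =c=> v4
  v1 = a.a.c.0 :: =a=> v5
  v2 = 0\{a} | (c.0 + (0 + 0)) | c.(b.0 + (0 + 0)) :: =c=> v6, =c=> v7
  v3 = (c.0 + b.0)\{a} | (c.0 + (0 + 0)) | (b.0 + (0 + 0)) :: =b=> v6, =b=> v8, =c=> v6, =c=> v9
  v4 = (c.0 + b.0)\{a} | 0 | c.(b.0 + (0 + 0)) :: =b=> v7, =c=> v7, =c=> v9
  v5 = a.c.0 :: =a=> v10
  v6 = 0\{a} | (c.0 + (0 + 0)) | (b.0 + (0 + 0)) :: =b=> v11, =c=> v12
  v7 = 0\{a} | 0 | c.(b.0 + (0 + 0)) :: =c=> v12
  v8 = (c.0 + b.0)\{a} | (c.0 + (0 + 0)) | 0 :: =b=> v11, =c=> v11, =c=> v13
  v9 = (c.0 + b.0)\{a} | 0 | (b.0 + (0 + 0)) :: =b=> v12, =b=> v13, =c=> v12
  v10 = c.0 :: =c=> v14
  v11 = 0\{a} | (c.0 + (0 + 0)) | 0 :: =c=> v15
  v12 = 0\{a} | 0 | (b.0 + (0 + 0)) :: =b=> v15
  v13 = (c.0 + b.0)\{a} | 0 | 0 :: =b=> v15, =c=> v15
  v14 = 0 :: (no moves)
  v15 = 0\{a} | 0 | 0 :: (no moves)
Partition-refinement fixed point:
  B0 = {u0}
  B1 = {u2}
  B2 = {u7, u8, v6}
  B3 = {u13, v12}
  B4 = {u14, u15, v14, v15}
  B5 = {u10, u11, u12, v10, v11}
  B6 = {u6}
  B7 = {u3, u4, v2}
  B8 = {u9, v7}
  B9 = {u1, v1}
  B10 = {u5, v5}
  B11 = {v0}
  B12 = {v4}
  B13 = {v9}
  B14 = {v13}
  B15 = {v3}
  B16 = {v8}
u0 ∈ B0, v0 ∈ B11 → different blocks

not bisimilar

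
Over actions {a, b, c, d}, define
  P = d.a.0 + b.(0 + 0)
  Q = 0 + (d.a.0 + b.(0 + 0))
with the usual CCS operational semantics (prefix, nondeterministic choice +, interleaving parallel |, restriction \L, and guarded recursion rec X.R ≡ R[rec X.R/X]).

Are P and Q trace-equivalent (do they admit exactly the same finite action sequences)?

LTS(P): 4 reachable states
  m0 = d.a.0 + b.(0 + 0) has moves ··b··> m1, ··d··> m2
  m1 = 0 + 0 has moves ·
  m2 = a.0 has moves ··a··> m3
  m3 = 0 has moves ·
LTS(Q): 4 reachable states
  n0 = 0 + (d.a.0 + b.(0 + 0)) has moves ··b··> n1, ··d··> n2
  n1 = 0 + 0 has moves ·
  n2 = a.0 has moves ··a··> n3
  n3 = 0 has moves ·
Bisimilarity quotient blocks:
  B0 = {m0, n0}
  B1 = {m2, n2}
  B2 = {m1, m3, n1, n3}
m0 ∈ B0, n0 ∈ B0 → same block
Bisimilar ⇒ trace-equivalent.

YES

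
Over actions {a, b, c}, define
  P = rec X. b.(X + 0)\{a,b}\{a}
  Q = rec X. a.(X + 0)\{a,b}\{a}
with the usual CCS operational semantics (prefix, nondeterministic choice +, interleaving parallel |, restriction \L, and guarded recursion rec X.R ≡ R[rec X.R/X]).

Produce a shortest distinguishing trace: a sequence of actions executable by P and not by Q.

Reachable graph of P (2 states):
  p0 = rec X. b.(X + 0)\{a,b}\{a} → —b→ p1
  p1 = ((rec X. b.(X + 0)\{a,b}\{a}) + 0)\{a,b}\{a} → ·
Reachable graph of Q (2 states):
  q0 = rec X. a.(X + 0)\{a,b}\{a} → —a→ q1
  q1 = ((rec X. a.(X + 0)\{a,b}\{a}) + 0)\{a,b}\{a} → ·
Trace ⟨b⟩ through P, begin at {p0}:
  [1] b ⇒ {p1}
  ✓ P
Trace ⟨b⟩ through Q, begin at {q0}:
  [1] b ⇒ no successor for Q

b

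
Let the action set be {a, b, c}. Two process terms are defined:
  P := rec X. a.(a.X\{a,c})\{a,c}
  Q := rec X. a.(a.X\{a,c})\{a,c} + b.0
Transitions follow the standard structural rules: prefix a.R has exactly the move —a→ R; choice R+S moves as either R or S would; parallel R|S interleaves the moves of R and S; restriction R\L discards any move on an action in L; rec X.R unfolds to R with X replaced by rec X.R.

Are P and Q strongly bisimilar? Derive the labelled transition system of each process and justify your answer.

P's transition system — 2 states:
  m0 = rec X. a.(a.X\{a,c})\{a,c} → ··a··> m1
  m1 = (a.(rec X. a.(a.X\{a,c})\{a,c})\{a,c})\{a,c} → (no moves)
Q's transition system — 3 states:
  n0 = rec X. a.(a.X\{a,c})\{a,c} + b.0 → ··a··> n1, ··b··> n2
  n1 = (a.(rec X. a.(a.X\{a,c})\{a,c} + b.0)\{a,c})\{a,c} → (no moves)
  n2 = 0 → (no moves)
Partition-refinement fixed point:
  B0 = {m0}
  B1 = {m1, n1, n2}
  B2 = {n0}
m0 ∈ B0, n0 ∈ B2 → different blocks

not bisimilar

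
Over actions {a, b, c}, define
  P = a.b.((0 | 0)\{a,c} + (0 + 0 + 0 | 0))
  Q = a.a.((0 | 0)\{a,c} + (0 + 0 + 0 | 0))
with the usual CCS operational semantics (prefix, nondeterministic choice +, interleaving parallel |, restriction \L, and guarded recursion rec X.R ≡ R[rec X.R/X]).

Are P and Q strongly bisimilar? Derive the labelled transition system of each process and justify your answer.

P's transition system — 3 states:
  u0 = a.b.((0 | 0)\{a,c} + (0 + 0 + 0 | 0)) → =a=> u1
  u1 = b.((0 | 0)\{a,c} + (0 + 0 + 0 | 0)) → =b=> u2
  u2 = (0 | 0)\{a,c} + (0 + 0 + 0 | 0) → stopped
Q's transition system — 3 states:
  v0 = a.a.((0 | 0)\{a,c} + (0 + 0 + 0 | 0)) → =a=> v1
  v1 = a.((0 | 0)\{a,c} + (0 + 0 + 0 | 0)) → =a=> v2
  v2 = (0 | 0)\{a,c} + (0 + 0 + 0 | 0) → stopped
Coarsest stable partition (strong bisimilarity classes):
  B0 = {u0}
  B1 = {u1}
  B2 = {u2, v2}
  B3 = {v0}
  B4 = {v1}
u0 ∈ B0, v0 ∈ B3 → different blocks

NO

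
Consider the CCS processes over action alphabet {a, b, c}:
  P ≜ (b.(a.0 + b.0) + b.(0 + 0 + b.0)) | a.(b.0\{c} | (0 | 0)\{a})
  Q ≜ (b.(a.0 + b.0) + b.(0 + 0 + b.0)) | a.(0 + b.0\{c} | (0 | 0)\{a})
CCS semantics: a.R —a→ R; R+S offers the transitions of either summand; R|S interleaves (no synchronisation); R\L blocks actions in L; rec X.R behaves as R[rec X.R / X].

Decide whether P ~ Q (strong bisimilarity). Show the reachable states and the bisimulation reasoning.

Reachable graph of P (12 states):
  m0 = (b.(a.0 + b.0) + b.(0 + 0 + b.0)) | a.(b.0\{c} | (0 | 0)\{a}) | =a=> m1, =b=> m2, =b=> m3
  m1 = (b.(a.0 + b.0) + b.(0 + 0 + b.0)) | (b.0\{c} | (0 | 0)\{a}) | =b=> m4, =b=> m5, =b=> m6
  m2 = (0 + 0 + b.0) | a.(b.0\{c} | (0 | 0)\{a}) | =a=> m4, =b=> m7
  m3 = (a.0 + b.0) | a.(b.0\{c} | (0 | 0)\{a}) | =a=> m5, =a=> m7, =b=> m7
  m4 = (0 + 0 + b.0) | (b.0\{c} | (0 | 0)\{a}) | =b=> m8, =b=> m9
  m5 = (a.0 + b.0) | (b.0\{c} | (0 | 0)\{a}) | =a=> m9, =b=> m10, =b=> m9
  m6 = (b.(a.0 + b.0) + b.(0 + 0 + b.0)) | (0\{c} | (0 | 0)\{a}) | =b=> m10, =b=> m8
  m7 = 0 | a.(b.0\{c} | (0 | 0)\{a}) | =a=> m9
  m8 = (0 + 0 + b.0) | (0\{c} | (0 | 0)\{a}) | =b=> m11
  m9 = 0 | (b.0\{c} | (0 | 0)\{a}) | =b=> m11
  m10 = (a.0 + b.0) | (0\{c} | (0 | 0)\{a}) | =a=> m11, =b=> m11
  m11 = 0 | (0\{c} | (0 | 0)\{a}) | ·
Reachable graph of Q (12 states):
  n0 = (b.(a.0 + b.0) + b.(0 + 0 + b.0)) | a.(0 + b.0\{c} | (0 | 0)\{a}) | =a=> n1, =b=> n2, =b=> n3
  n1 = (b.(a.0 + b.0) + b.(0 + 0 + b.0)) | (0 + b.0\{c} | (0 | 0)\{a}) | =b=> n4, =b=> n5, =b=> n6
  n2 = (0 + 0 + b.0) | a.(0 + b.0\{c} | (0 | 0)\{a}) | =a=> n4, =b=> n7
  n3 = (a.0 + b.0) | a.(0 + b.0\{c} | (0 | 0)\{a}) | =a=> n5, =a=> n7, =b=> n7
  n4 = (0 + 0 + b.0) | (0 + b.0\{c} | (0 | 0)\{a}) | =b=> n8, =b=> n9
  n5 = (a.0 + b.0) | (0 + b.0\{c} | (0 | 0)\{a}) | =a=> n9, =b=> n10, =b=> n9
  n6 = (b.(a.0 + b.0) + b.(0 + 0 + b.0)) | (0\{c} | (0 | 0)\{a}) | =b=> n10, =b=> n8
  n7 = 0 | a.(0 + b.0\{c} | (0 | 0)\{a}) | =a=> n9
  n8 = (0 + 0 + b.0) | (0\{c} | (0 | 0)\{a}) | =b=> n11
  n9 = 0 | (0 + b.0\{c} | (0 | 0)\{a}) | =b=> n11
  n10 = (a.0 + b.0) | (0\{c} | (0 | 0)\{a}) | =a=> n11, =b=> n11
  n11 = 0 | (0\{c} | (0 | 0)\{a}) | ·
Coarsest stable partition (strong bisimilarity classes):
  B0 = {m0, n0}
  B1 = {m1, n1}
  B2 = {m5, n5}
  B3 = {m8, m9, n8, n9}
  B4 = {m11, n11}
  B5 = {m10, n10}
  B6 = {m4, n4}
  B7 = {m6, n6}
  B8 = {m3, n3}
  B9 = {m7, n7}
  B10 = {m2, n2}
m0 ∈ B0, n0 ∈ B0 → same block

P ~ Q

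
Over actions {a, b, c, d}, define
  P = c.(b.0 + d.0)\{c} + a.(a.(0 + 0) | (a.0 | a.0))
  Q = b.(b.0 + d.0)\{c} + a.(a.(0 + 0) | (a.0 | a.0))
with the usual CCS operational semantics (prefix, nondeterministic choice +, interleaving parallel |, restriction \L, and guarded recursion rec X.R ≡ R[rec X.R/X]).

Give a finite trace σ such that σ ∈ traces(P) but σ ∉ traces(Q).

c

P's transition system — 11 states:
  u0 = c.(b.0 + d.0)\{c} + a.(a.(0 + 0) | (a.0 | a.0)) ⊢ =a=> u1, =c=> u2
  u1 = a.(0 + 0) | (a.0 | a.0) ⊢ =a=> u3, =a=> u4, =a=> u5
  u2 = (b.0 + d.0)\{c} ⊢ =b=> u6, =d=> u6
  u3 = (0 + 0) | (a.0 | a.0) ⊢ =a=> u7, =a=> u8
  u4 = a.(0 + 0) | (0 | a.0) ⊢ =a=> u7, =a=> u9
  u5 = a.(0 + 0) | (a.0 | 0) ⊢ =a=> u8, =a=> u9
  u6 = 0\{c} ⊢ stopped
  u7 = (0 + 0) | (0 | a.0) ⊢ =a=> u10
  u8 = (0 + 0) | (a.0 | 0) ⊢ =a=> u10
  u9 = a.(0 + 0) | (0 | 0) ⊢ =a=> u10
  u10 = (0 + 0) | (0 | 0) ⊢ stopped
Q's transition system — 11 states:
  v0 = b.(b.0 + d.0)\{c} + a.(a.(0 + 0) | (a.0 | a.0)) ⊢ =a=> v1, =b=> v2
  v1 = a.(0 + 0) | (a.0 | a.0) ⊢ =a=> v3, =a=> v4, =a=> v5
  v2 = (b.0 + d.0)\{c} ⊢ =b=> v6, =d=> v6
  v3 = (0 + 0) | (a.0 | a.0) ⊢ =a=> v7, =a=> v8
  v4 = a.(0 + 0) | (0 | a.0) ⊢ =a=> v7, =a=> v9
  v5 = a.(0 + 0) | (a.0 | 0) ⊢ =a=> v8, =a=> v9
  v6 = 0\{c} ⊢ stopped
  v7 = (0 + 0) | (0 | a.0) ⊢ =a=> v10
  v8 = (0 + 0) | (a.0 | 0) ⊢ =a=> v10
  v9 = a.(0 + 0) | (0 | 0) ⊢ =a=> v10
  v10 = (0 + 0) | (0 | 0) ⊢ stopped
Run σ = ⟨c⟩ on P: start {u0}
  step 1 (c): {u2}
  — P admits the full trace.
Run σ = ⟨c⟩ on Q: start {v0}
  step 1 (c): ∅ (Q stuck)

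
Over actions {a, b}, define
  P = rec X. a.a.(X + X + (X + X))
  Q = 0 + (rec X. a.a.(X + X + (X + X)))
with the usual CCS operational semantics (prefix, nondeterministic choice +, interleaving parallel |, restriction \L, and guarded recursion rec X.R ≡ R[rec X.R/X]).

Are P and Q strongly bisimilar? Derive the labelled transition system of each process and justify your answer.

P ~ Q

Reachable graph of P (3 states):
  m0 = rec X. a.a.(X + X + (X + X)) :: —a→ m1
  m1 = a.((rec X. a.a.(X + X + (X + X))) + (rec X. a.a.(X + X + (X + X))) + ((rec X. a.a.(X + X + (X + X))) + (rec X. a.a.(X + X + (X + X))))) :: —a→ m2
  m2 = (rec X. a.a.(X + X + (X + X))) + (rec X. a.a.(X + X + (X + X))) + ((rec X. a.a.(X + X + (X + X))) + (rec X. a.a.(X + X + (X + X)))) :: —a→ m1
Reachable graph of Q (3 states):
  n0 = 0 + (rec X. a.a.(X + X + (X + X))) :: —a→ n1
  n1 = a.((rec X. a.a.(X + X + (X + X))) + (rec X. a.a.(X + X + (X + X))) + ((rec X. a.a.(X + X + (X + X))) + (rec X. a.a.(X + X + (X + X))))) :: —a→ n2
  n2 = (rec X. a.a.(X + X + (X + X))) + (rec X. a.a.(X + X + (X + X))) + ((rec X. a.a.(X + X + (X + X))) + (rec X. a.a.(X + X + (X + X)))) :: —a→ n1
Partition-refinement fixed point:
  B0 = {m0, m1, m2, n0, n1, n2}
m0 ∈ B0, n0 ∈ B0 → same block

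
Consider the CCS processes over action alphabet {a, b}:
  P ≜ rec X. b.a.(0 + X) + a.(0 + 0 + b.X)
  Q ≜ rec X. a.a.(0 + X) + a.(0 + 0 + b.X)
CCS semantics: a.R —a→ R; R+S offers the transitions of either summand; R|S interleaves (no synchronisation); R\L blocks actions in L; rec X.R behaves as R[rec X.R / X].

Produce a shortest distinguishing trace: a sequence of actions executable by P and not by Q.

LTS(P): 4 reachable states
  m0 = rec X. b.a.(0 + X) + a.(0 + 0 + b.X) :: =a=> m1, =b=> m2
  m1 = 0 + 0 + b.(rec X. b.a.(0 + X) + a.(0 + 0 + b.X)) :: =b=> m0
  m2 = a.(0 + (rec X. b.a.(0 + X) + a.(0 + 0 + b.X))) :: =a=> m3
  m3 = 0 + (rec X. b.a.(0 + X) + a.(0 + 0 + b.X)) :: =a=> m1, =b=> m2
LTS(Q): 4 reachable states
  n0 = rec X. a.a.(0 + X) + a.(0 + 0 + b.X) :: =a=> n1, =a=> n2
  n1 = 0 + 0 + b.(rec X. a.a.(0 + X) + a.(0 + 0 + b.X)) :: =b=> n0
  n2 = a.(0 + (rec X. a.a.(0 + X) + a.(0 + 0 + b.X))) :: =a=> n3
  n3 = 0 + (rec X. a.a.(0 + X) + a.(0 + 0 + b.X)) :: =a=> n1, =a=> n2
Trace ⟨b⟩ through P, begin at {m0}:
  [1] b ⇒ {m2}
  P completes σ.
Trace ⟨b⟩ through Q, begin at {n0}:
  [1] b ⇒ no successor for Q

b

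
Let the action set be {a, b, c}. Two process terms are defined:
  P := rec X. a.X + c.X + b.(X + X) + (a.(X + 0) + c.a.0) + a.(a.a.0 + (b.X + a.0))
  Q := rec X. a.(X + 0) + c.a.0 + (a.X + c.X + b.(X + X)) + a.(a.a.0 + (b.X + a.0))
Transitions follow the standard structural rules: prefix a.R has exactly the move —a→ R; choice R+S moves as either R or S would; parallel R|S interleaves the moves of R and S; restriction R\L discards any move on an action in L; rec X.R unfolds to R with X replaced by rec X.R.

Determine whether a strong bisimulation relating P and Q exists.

YES

P's transition system — 6 states:
  u0 = rec X. a.X + c.X + b.(X + X) + (a.(X + 0) + c.a.0) + a.(a.a.0 + (b.X + a.0)) :: -a-> u0, -a-> u1, -a-> u2, -b-> u3, -c-> u0, -c-> u4
  u1 = (rec X. a.X + c.X + b.(X + X) + (a.(X + 0) + c.a.0) + a.(a.a.0 + (b.X + a.0))) + 0 :: -a-> u0, -a-> u1, -a-> u2, -b-> u3, -c-> u0, -c-> u4
  u2 = a.a.0 + (b.(rec X. a.X + c.X + b.(X + X) + (a.(X + 0) + c.a.0) + a.(a.a.0 + (b.X + a.0))) + a.0) :: -a-> u4, -a-> u5, -b-> u0
  u3 = (rec X. a.X + c.X + b.(X + X) + (a.(X + 0) + c.a.0) + a.(a.a.0 + (b.X + a.0))) + (rec X. a.X + c.X + b.(X + X) + (a.(X + 0) + c.a.0) + a.(a.a.0 + (b.X + a.0))) :: -a-> u0, -a-> u1, -a-> u2, -b-> u3, -c-> u0, -c-> u4
  u4 = a.0 :: -a-> u5
  u5 = 0 :: ∅
Q's transition system — 6 states:
  v0 = rec X. a.(X + 0) + c.a.0 + (a.X + c.X + b.(X + X)) + a.(a.a.0 + (b.X + a.0)) :: -a-> v0, -a-> v1, -a-> v2, -b-> v3, -c-> v0, -c-> v4
  v1 = (rec X. a.(X + 0) + c.a.0 + (a.X + c.X + b.(X + X)) + a.(a.a.0 + (b.X + a.0))) + 0 :: -a-> v0, -a-> v1, -a-> v2, -b-> v3, -c-> v0, -c-> v4
  v2 = a.a.0 + (b.(rec X. a.(X + 0) + c.a.0 + (a.X + c.X + b.(X + X)) + a.(a.a.0 + (b.X + a.0))) + a.0) :: -a-> v4, -a-> v5, -b-> v0
  v3 = (rec X. a.(X + 0) + c.a.0 + (a.X + c.X + b.(X + X)) + a.(a.a.0 + (b.X + a.0))) + (rec X. a.(X + 0) + c.a.0 + (a.X + c.X + b.(X + X)) + a.(a.a.0 + (b.X + a.0))) :: -a-> v0, -a-> v1, -a-> v2, -b-> v3, -c-> v0, -c-> v4
  v4 = a.0 :: -a-> v5
  v5 = 0 :: ∅
Coarsest stable partition (strong bisimilarity classes):
  B0 = {u0, u1, u3, v0, v1, v3}
  B1 = {u2, v2}
  B2 = {u5, v5}
  B3 = {u4, v4}
u0 ∈ B0, v0 ∈ B0 → same block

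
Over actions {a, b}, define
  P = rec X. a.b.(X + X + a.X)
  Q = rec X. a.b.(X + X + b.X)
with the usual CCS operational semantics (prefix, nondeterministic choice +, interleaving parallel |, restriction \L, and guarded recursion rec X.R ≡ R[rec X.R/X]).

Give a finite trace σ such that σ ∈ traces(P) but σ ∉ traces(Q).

abaa

P's transition system — 3 states:
  p0 = rec X. a.b.(X + X + a.X) has moves ··a··> p1
  p1 = b.((rec X. a.b.(X + X + a.X)) + (rec X. a.b.(X + X + a.X)) + a.(rec X. a.b.(X + X + a.X))) has moves ··b··> p2
  p2 = (rec X. a.b.(X + X + a.X)) + (rec X. a.b.(X + X + a.X)) + a.(rec X. a.b.(X + X + a.X)) has moves ··a··> p0, ··a··> p1
Q's transition system — 3 states:
  q0 = rec X. a.b.(X + X + b.X) has moves ··a··> q1
  q1 = b.((rec X. a.b.(X + X + b.X)) + (rec X. a.b.(X + X + b.X)) + b.(rec X. a.b.(X + X + b.X))) has moves ··b··> q2
  q2 = (rec X. a.b.(X + X + b.X)) + (rec X. a.b.(X + X + b.X)) + b.(rec X. a.b.(X + X + b.X)) has moves ··a··> q1, ··b··> q0
Executing abaa from P (initial set {p0}):
  [1] a ⇒ {p1}
  [2] b ⇒ {p2}
  [3] a ⇒ {p0, p1}
  [4] a ⇒ {p1}
  P completes σ.
Executing abaa from Q (initial set {q0}):
  [1] a ⇒ {q1}
  [2] b ⇒ {q2}
  [3] a ⇒ {q1}
  [4] a ⇒ no successor for Q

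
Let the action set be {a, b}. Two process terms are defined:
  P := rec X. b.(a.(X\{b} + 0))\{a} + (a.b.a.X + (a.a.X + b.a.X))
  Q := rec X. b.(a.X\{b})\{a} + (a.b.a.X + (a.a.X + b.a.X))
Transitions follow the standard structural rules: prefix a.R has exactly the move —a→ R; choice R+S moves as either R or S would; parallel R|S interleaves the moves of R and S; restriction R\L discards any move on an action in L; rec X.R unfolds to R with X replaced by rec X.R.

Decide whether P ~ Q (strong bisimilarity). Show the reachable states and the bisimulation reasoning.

P's transition system — 4 states:
  u0 = rec X. b.(a.(X\{b} + 0))\{a} + (a.b.a.X + (a.a.X + b.a.X)) | -a-> u1, -a-> u2, -b-> u1, -b-> u3
  u1 = a.(rec X. b.(a.(X\{b} + 0))\{a} + (a.b.a.X + (a.a.X + b.a.X))) | -a-> u0
  u2 = b.a.(rec X. b.(a.(X\{b} + 0))\{a} + (a.b.a.X + (a.a.X + b.a.X))) | -b-> u1
  u3 = (a.((rec X. b.(a.(X\{b} + 0))\{a} + (a.b.a.X + (a.a.X + b.a.X)))\{b} + 0))\{a} | stopped
Q's transition system — 4 states:
  v0 = rec X. b.(a.X\{b})\{a} + (a.b.a.X + (a.a.X + b.a.X)) | -a-> v1, -a-> v2, -b-> v1, -b-> v3
  v1 = a.(rec X. b.(a.X\{b})\{a} + (a.b.a.X + (a.a.X + b.a.X))) | -a-> v0
  v2 = b.a.(rec X. b.(a.X\{b})\{a} + (a.b.a.X + (a.a.X + b.a.X))) | -b-> v1
  v3 = (a.(rec X. b.(a.X\{b})\{a} + (a.b.a.X + (a.a.X + b.a.X)))\{b})\{a} | stopped
Bisimilarity quotient blocks:
  B0 = {u0, v0}
  B1 = {u3, v3}
  B2 = {u1, v1}
  B3 = {u2, v2}
u0 ∈ B0, v0 ∈ B0 → same block

YES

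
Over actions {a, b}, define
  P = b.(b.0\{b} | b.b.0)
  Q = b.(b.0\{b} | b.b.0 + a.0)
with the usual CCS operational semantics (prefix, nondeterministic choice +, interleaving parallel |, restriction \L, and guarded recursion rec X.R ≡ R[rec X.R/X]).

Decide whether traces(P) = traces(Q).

LTS(P): 7 reachable states
  m0 = b.(b.0\{b} | b.b.0) → =b=> m1
  m1 = b.0\{b} | b.b.0 → =b=> m2, =b=> m3
  m2 = 0\{b} | b.b.0 → =b=> m4
  m3 = b.0\{b} | b.0 → =b=> m4, =b=> m5
  m4 = 0\{b} | b.0 → =b=> m6
  m5 = b.0\{b} | 0 → =b=> m6
  m6 = 0\{b} | 0 → ∅
LTS(Q): 8 reachable states
  n0 = b.(b.0\{b} | b.b.0 + a.0) → =b=> n1
  n1 = b.0\{b} | b.b.0 + a.0 → =a=> n2, =b=> n3, =b=> n4
  n2 = 0 → ∅
  n3 = 0\{b} | b.b.0 → =b=> n5
  n4 = b.0\{b} | b.0 → =b=> n5, =b=> n6
  n5 = 0\{b} | b.0 → =b=> n7
  n6 = b.0\{b} | 0 → =b=> n7
  n7 = 0\{b} | 0 → ∅
Trace ⟨ba⟩ through Q, begin at {n0}:
  after b @ step 1: {n1}
  after a @ step 2: {n2}
  ✓ Q
Trace ⟨ba⟩ through P, begin at {m0}:
  after b @ step 1: {m1}
  after a @ step 2: no successor for P

trace-distinct — witness ⟨ba⟩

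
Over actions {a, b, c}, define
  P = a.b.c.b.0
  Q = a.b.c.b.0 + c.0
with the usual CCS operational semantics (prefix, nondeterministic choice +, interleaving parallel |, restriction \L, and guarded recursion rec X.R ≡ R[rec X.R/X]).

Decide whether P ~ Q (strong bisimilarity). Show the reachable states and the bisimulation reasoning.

not bisimilar

Reachable graph of P (5 states):
  m0 = a.b.c.b.0 :: =a=> m1
  m1 = b.c.b.0 :: =b=> m2
  m2 = c.b.0 :: =c=> m3
  m3 = b.0 :: =b=> m4
  m4 = 0 :: ∅
Reachable graph of Q (5 states):
  n0 = a.b.c.b.0 + c.0 :: =a=> n1, =c=> n2
  n1 = b.c.b.0 :: =b=> n3
  n2 = 0 :: ∅
  n3 = c.b.0 :: =c=> n4
  n4 = b.0 :: =b=> n2
Bisimilarity quotient blocks:
  B0 = {m0}
  B1 = {m1, n1}
  B2 = {m2, n3}
  B3 = {m3, n4}
  B4 = {m4, n2}
  B5 = {n0}
m0 ∈ B0, n0 ∈ B5 → different blocks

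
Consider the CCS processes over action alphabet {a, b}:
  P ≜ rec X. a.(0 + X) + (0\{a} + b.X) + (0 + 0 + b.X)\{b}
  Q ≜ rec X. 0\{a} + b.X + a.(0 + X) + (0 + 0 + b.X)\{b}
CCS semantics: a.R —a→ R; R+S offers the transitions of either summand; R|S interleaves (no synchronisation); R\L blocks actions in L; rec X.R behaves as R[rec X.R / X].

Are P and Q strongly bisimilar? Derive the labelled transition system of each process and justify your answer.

P's transition system — 2 states:
  p0 = rec X. a.(0 + X) + (0\{a} + b.X) + (0 + 0 + b.X)\{b} ⊢ --a--▸ p1, --b--▸ p0
  p1 = 0 + (rec X. a.(0 + X) + (0\{a} + b.X) + (0 + 0 + b.X)\{b}) ⊢ --a--▸ p1, --b--▸ p0
Q's transition system — 2 states:
  q0 = rec X. 0\{a} + b.X + a.(0 + X) + (0 + 0 + b.X)\{b} ⊢ --a--▸ q1, --b--▸ q0
  q1 = 0 + (rec X. 0\{a} + b.X + a.(0 + X) + (0 + 0 + b.X)\{b}) ⊢ --a--▸ q1, --b--▸ q0
Partition-refinement fixed point:
  B0 = {p0, p1, q0, q1}
p0 ∈ B0, q0 ∈ B0 → same block

bisimilar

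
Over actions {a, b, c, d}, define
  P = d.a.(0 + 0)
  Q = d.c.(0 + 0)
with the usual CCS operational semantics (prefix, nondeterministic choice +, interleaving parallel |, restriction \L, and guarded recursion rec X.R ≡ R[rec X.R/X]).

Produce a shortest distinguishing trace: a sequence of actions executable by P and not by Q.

LTS(P): 3 reachable states
  u0 = d.a.(0 + 0) has moves =d=> u1
  u1 = a.(0 + 0) has moves =a=> u2
  u2 = 0 + 0 has moves ·
LTS(Q): 3 reachable states
  v0 = d.c.(0 + 0) has moves =d=> v1
  v1 = c.(0 + 0) has moves =c=> v2
  v2 = 0 + 0 has moves ·
Run σ = ⟨da⟩ on P: start {u0}
  [1] d ⇒ {u1}
  [2] a ⇒ {u2}
  P completes σ.
Run σ = ⟨da⟩ on Q: start {v0}
  [1] d ⇒ {v1}
  [2] a ⇒ no successor for Q

da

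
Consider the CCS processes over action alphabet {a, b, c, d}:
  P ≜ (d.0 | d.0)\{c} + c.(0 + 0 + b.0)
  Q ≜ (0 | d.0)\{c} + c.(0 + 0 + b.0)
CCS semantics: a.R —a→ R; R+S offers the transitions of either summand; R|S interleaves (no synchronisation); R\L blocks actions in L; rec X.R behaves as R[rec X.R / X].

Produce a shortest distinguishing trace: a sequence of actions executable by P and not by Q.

Reachable graph of P (6 states):
  u0 = (d.0 | d.0)\{c} + c.(0 + 0 + b.0) has moves =c=> u1, =d=> u2, =d=> u3
  u1 = 0 + 0 + b.0 has moves =b=> u4
  u2 = (0 | d.0)\{c} has moves =d=> u5
  u3 = (d.0 | 0)\{c} has moves =d=> u5
  u4 = 0 has moves deadlocked
  u5 = (0 | 0)\{c} has moves deadlocked
Reachable graph of Q (4 states):
  v0 = (0 | d.0)\{c} + c.(0 + 0 + b.0) has moves =c=> v1, =d=> v2
  v1 = 0 + 0 + b.0 has moves =b=> v3
  v2 = (0 | 0)\{c} has moves deadlocked
  v3 = 0 has moves deadlocked
Run σ = ⟨dd⟩ on P: start {u0}
  after d @ step 1: {u2, u3}
  after d @ step 2: {u5}
  ✓ P
Run σ = ⟨dd⟩ on Q: start {v0}
  after d @ step 1: {v2}
  after d @ step 2: ∅  — Q cannot continue

dd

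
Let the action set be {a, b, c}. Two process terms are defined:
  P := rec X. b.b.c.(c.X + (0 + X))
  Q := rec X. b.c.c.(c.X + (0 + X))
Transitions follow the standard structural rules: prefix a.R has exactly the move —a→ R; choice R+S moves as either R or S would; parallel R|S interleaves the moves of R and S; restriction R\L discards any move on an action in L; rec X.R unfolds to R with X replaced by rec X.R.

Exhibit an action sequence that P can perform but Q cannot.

bb

P's transition system — 4 states:
  p0 = rec X. b.b.c.(c.X + (0 + X)) | -b-> p1
  p1 = b.c.(c.(rec X. b.b.c.(c.X + (0 + X))) + (0 + (rec X. b.b.c.(c.X + (0 + X))))) | -b-> p2
  p2 = c.(c.(rec X. b.b.c.(c.X + (0 + X))) + (0 + (rec X. b.b.c.(c.X + (0 + X))))) | -c-> p3
  p3 = c.(rec X. b.b.c.(c.X + (0 + X))) + (0 + (rec X. b.b.c.(c.X + (0 + X)))) | -b-> p1, -c-> p0
Q's transition system — 4 states:
  q0 = rec X. b.c.c.(c.X + (0 + X)) | -b-> q1
  q1 = c.c.(c.(rec X. b.c.c.(c.X + (0 + X))) + (0 + (rec X. b.c.c.(c.X + (0 + X))))) | -c-> q2
  q2 = c.(c.(rec X. b.c.c.(c.X + (0 + X))) + (0 + (rec X. b.c.c.(c.X + (0 + X))))) | -c-> q3
  q3 = c.(rec X. b.c.c.(c.X + (0 + X))) + (0 + (rec X. b.c.c.(c.X + (0 + X)))) | -b-> q1, -c-> q0
Trace ⟨bb⟩ through P, begin at {p0}:
  step 1 (b): {p1}
  step 2 (b): {p2}
  — P admits the full trace.
Trace ⟨bb⟩ through Q, begin at {q0}:
  step 1 (b): {q1}
  step 2 (b): ∅ (Q stuck)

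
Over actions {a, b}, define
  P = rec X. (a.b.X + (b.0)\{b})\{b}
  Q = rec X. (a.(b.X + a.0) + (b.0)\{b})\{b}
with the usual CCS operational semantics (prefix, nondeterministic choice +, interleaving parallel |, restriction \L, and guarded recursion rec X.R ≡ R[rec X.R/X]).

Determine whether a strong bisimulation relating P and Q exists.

P ≁ Q

Reachable graph of P (2 states):
  s0 = rec X. (a.b.X + (b.0)\{b})\{b} | ··a··> s1
  s1 = (b.(rec X. (a.b.X + (b.0)\{b})\{b}))\{b} | deadlocked
Reachable graph of Q (3 states):
  t0 = rec X. (a.(b.X + a.0) + (b.0)\{b})\{b} | ··a··> t1
  t1 = (b.(rec X. (a.(b.X + a.0) + (b.0)\{b})\{b}) + a.0)\{b} | ··a··> t2
  t2 = 0\{b} | deadlocked
Coarsest stable partition (strong bisimilarity classes):
  B0 = {s0, t1}
  B1 = {s1, t2}
  B2 = {t0}
s0 ∈ B0, t0 ∈ B2 → different blocks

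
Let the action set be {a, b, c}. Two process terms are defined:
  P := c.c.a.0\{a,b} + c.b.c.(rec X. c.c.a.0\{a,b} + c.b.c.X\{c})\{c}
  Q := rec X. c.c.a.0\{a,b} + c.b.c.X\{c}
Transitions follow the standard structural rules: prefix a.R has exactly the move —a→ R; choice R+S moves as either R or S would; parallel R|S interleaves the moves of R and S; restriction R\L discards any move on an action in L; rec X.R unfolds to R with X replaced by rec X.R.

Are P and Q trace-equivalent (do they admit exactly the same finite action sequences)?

traces(P) = traces(Q)

Reachable graph of P (7 states):
  m0 = c.c.a.0\{a,b} + c.b.c.(rec X. c.c.a.0\{a,b} + c.b.c.X\{c})\{c} ⊢ -c-> m1, -c-> m2
  m1 = b.c.(rec X. c.c.a.0\{a,b} + c.b.c.X\{c})\{c} ⊢ -b-> m3
  m2 = c.a.0\{a,b} ⊢ -c-> m4
  m3 = c.(rec X. c.c.a.0\{a,b} + c.b.c.X\{c})\{c} ⊢ -c-> m5
  m4 = a.0\{a,b} ⊢ -a-> m6
  m5 = (rec X. c.c.a.0\{a,b} + c.b.c.X\{c})\{c} ⊢ deadlocked
  m6 = 0\{a,b} ⊢ deadlocked
Reachable graph of Q (7 states):
  n0 = rec X. c.c.a.0\{a,b} + c.b.c.X\{c} ⊢ -c-> n1, -c-> n2
  n1 = b.c.(rec X. c.c.a.0\{a,b} + c.b.c.X\{c})\{c} ⊢ -b-> n3
  n2 = c.a.0\{a,b} ⊢ -c-> n4
  n3 = c.(rec X. c.c.a.0\{a,b} + c.b.c.X\{c})\{c} ⊢ -c-> n5
  n4 = a.0\{a,b} ⊢ -a-> n6
  n5 = (rec X. c.c.a.0\{a,b} + c.b.c.X\{c})\{c} ⊢ deadlocked
  n6 = 0\{a,b} ⊢ deadlocked
Bisimilarity quotient blocks:
  B0 = {m0, n0}
  B1 = {m1, n1}
  B2 = {m3, n3}
  B3 = {m5, m6, n5, n6}
  B4 = {m2, n2}
  B5 = {m4, n4}
m0 ∈ B0, n0 ∈ B0 → same block
Bisimilar ⇒ trace-equivalent.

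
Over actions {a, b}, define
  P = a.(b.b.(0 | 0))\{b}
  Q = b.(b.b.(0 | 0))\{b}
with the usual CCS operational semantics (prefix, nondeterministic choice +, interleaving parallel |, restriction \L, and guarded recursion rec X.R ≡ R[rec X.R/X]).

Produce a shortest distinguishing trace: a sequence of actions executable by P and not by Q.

a

LTS(P): 2 reachable states
  p0 = a.(b.b.(0 | 0))\{b} has moves -a-> p1
  p1 = (b.b.(0 | 0))\{b} has moves ∅
LTS(Q): 2 reachable states
  q0 = b.(b.b.(0 | 0))\{b} has moves -b-> q1
  q1 = (b.b.(0 | 0))\{b} has moves ∅
Executing a from P (initial set {p0}):
  step 1 (a): {p1}
  P completes σ.
Executing a from Q (initial set {q0}):
  step 1 (a): ∅  — Q cannot continue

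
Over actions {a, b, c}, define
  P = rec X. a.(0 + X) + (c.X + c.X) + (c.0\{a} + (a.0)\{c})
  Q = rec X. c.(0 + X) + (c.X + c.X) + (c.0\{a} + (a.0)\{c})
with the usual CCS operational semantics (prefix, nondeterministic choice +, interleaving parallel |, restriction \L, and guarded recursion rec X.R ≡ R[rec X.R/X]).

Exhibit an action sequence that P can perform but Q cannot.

aa

Reachable graph of P (4 states):
  u0 = rec X. a.(0 + X) + (c.X + c.X) + (c.0\{a} + (a.0)\{c}) | =a=> u1, =a=> u2, =c=> u0, =c=> u3
  u1 = 0 + (rec X. a.(0 + X) + (c.X + c.X) + (c.0\{a} + (a.0)\{c})) | =a=> u1, =a=> u2, =c=> u0, =c=> u3
  u2 = 0\{c} | stopped
  u3 = 0\{a} | stopped
Reachable graph of Q (4 states):
  v0 = rec X. c.(0 + X) + (c.X + c.X) + (c.0\{a} + (a.0)\{c}) | =a=> v1, =c=> v0, =c=> v2, =c=> v3
  v1 = 0\{c} | stopped
  v2 = 0 + (rec X. c.(0 + X) + (c.X + c.X) + (c.0\{a} + (a.0)\{c})) | =a=> v1, =c=> v0, =c=> v2, =c=> v3
  v3 = 0\{a} | stopped
Run σ = ⟨aa⟩ on P: start {u0}
  after a @ step 1: {u1, u2}
  after a @ step 2: {u1, u2}
  P completes σ.
Run σ = ⟨aa⟩ on Q: start {v0}
  after a @ step 1: {v1}
  after a @ step 2: ∅ (Q stuck)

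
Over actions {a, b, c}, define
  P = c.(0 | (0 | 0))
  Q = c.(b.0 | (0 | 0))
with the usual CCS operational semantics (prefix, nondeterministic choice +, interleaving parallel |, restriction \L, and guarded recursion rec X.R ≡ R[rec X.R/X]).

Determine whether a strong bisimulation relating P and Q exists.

Reachable graph of P (2 states):
  p0 = c.(0 | (0 | 0)) ⊢ —c→ p1
  p1 = 0 | (0 | 0) ⊢ stopped
Reachable graph of Q (3 states):
  q0 = c.(b.0 | (0 | 0)) ⊢ —c→ q1
  q1 = b.0 | (0 | 0) ⊢ —b→ q2
  q2 = 0 | (0 | 0) ⊢ stopped
Bisimilarity quotient blocks:
  B0 = {p0}
  B1 = {p1, q2}
  B2 = {q0}
  B3 = {q1}
p0 ∈ B0, q0 ∈ B2 → different blocks

P ≁ Q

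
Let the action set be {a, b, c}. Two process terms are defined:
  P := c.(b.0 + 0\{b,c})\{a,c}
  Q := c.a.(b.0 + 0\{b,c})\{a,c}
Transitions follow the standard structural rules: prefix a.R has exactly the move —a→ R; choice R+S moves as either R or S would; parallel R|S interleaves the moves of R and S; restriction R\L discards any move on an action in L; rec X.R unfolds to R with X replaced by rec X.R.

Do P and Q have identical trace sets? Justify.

NO — witness ⟨cb⟩

LTS(P): 3 reachable states
  m0 = c.(b.0 + 0\{b,c})\{a,c} → —c→ m1
  m1 = (b.0 + 0\{b,c})\{a,c} → —b→ m2
  m2 = 0\{a,c} → ·
LTS(Q): 4 reachable states
  n0 = c.a.(b.0 + 0\{b,c})\{a,c} → —c→ n1
  n1 = a.(b.0 + 0\{b,c})\{a,c} → —a→ n2
  n2 = (b.0 + 0\{b,c})\{a,c} → —b→ n3
  n3 = 0\{a,c} → ·
Trace ⟨cb⟩ through P, begin at {m0}:
  after c @ step 1: {m1}
  after b @ step 2: {m2}
  P completes σ.
Trace ⟨cb⟩ through Q, begin at {n0}:
  after c @ step 1: {n1}
  after b @ step 2: no successor for Q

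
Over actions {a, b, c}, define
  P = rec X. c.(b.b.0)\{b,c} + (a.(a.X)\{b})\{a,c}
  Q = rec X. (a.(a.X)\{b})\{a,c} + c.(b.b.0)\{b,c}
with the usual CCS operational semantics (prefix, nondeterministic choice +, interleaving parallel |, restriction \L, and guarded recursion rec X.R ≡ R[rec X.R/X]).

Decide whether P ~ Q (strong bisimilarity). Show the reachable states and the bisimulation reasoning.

bisimilar

P's transition system — 2 states:
  m0 = rec X. c.(b.b.0)\{b,c} + (a.(a.X)\{b})\{a,c} | --c--▸ m1
  m1 = (b.b.0)\{b,c} | ∅
Q's transition system — 2 states:
  n0 = rec X. (a.(a.X)\{b})\{a,c} + c.(b.b.0)\{b,c} | --c--▸ n1
  n1 = (b.b.0)\{b,c} | ∅
Partition-refinement fixed point:
  B0 = {m0, n0}
  B1 = {m1, n1}
m0 ∈ B0, n0 ∈ B0 → same block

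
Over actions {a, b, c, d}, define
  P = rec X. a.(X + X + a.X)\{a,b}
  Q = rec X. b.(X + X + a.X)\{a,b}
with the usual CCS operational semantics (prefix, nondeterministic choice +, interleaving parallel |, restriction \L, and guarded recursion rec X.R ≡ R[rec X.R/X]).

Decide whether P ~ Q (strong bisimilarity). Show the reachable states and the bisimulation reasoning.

LTS(P): 2 reachable states
  p0 = rec X. a.(X + X + a.X)\{a,b} | ··a··> p1
  p1 = ((rec X. a.(X + X + a.X)\{a,b}) + (rec X. a.(X + X + a.X)\{a,b}) + a.(rec X. a.(X + X + a.X)\{a,b}))\{a,b} | (no moves)
LTS(Q): 2 reachable states
  q0 = rec X. b.(X + X + a.X)\{a,b} | ··b··> q1
  q1 = ((rec X. b.(X + X + a.X)\{a,b}) + (rec X. b.(X + X + a.X)\{a,b}) + a.(rec X. b.(X + X + a.X)\{a,b}))\{a,b} | (no moves)
Coarsest stable partition (strong bisimilarity classes):
  B0 = {p0}
  B1 = {p1, q1}
  B2 = {q0}
p0 ∈ B0, q0 ∈ B2 → different blocks

P ≁ Q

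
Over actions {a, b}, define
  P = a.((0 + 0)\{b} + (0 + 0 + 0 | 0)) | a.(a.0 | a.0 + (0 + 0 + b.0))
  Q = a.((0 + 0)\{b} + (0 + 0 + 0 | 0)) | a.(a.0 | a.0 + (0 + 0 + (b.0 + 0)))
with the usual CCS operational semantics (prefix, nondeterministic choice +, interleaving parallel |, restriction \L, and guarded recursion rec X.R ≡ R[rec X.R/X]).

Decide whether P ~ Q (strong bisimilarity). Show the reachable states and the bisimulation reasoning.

bisimilar

P's transition system — 12 states:
  p0 = a.((0 + 0)\{b} + (0 + 0 + 0 | 0)) | a.(a.0 | a.0 + (0 + 0 + b.0)) ⊢ =a=> p1, =a=> p2
  p1 = ((0 + 0)\{b} + (0 + 0 + 0 | 0)) | a.(a.0 | a.0 + (0 + 0 + b.0)) ⊢ =a=> p3
  p2 = a.((0 + 0)\{b} + (0 + 0 + 0 | 0)) | (a.0 | a.0 + (0 + 0 + b.0)) ⊢ =a=> p3, =a=> p4, =a=> p5, =b=> p6
  p3 = ((0 + 0)\{b} + (0 + 0 + 0 | 0)) | (a.0 | a.0 + (0 + 0 + b.0)) ⊢ =a=> p7, =a=> p8, =b=> p9
  p4 = a.((0 + 0)\{b} + (0 + 0 + 0 | 0)) | (0 | a.0) ⊢ =a=> p10, =a=> p7
  p5 = a.((0 + 0)\{b} + (0 + 0 + 0 | 0)) | (a.0 | 0) ⊢ =a=> p10, =a=> p8
  p6 = a.((0 + 0)\{b} + (0 + 0 + 0 | 0)) | 0 ⊢ =a=> p9
  p7 = ((0 + 0)\{b} + (0 + 0 + 0 | 0)) | (0 | a.0) ⊢ =a=> p11
  p8 = ((0 + 0)\{b} + (0 + 0 + 0 | 0)) | (a.0 | 0) ⊢ =a=> p11
  p9 = ((0 + 0)\{b} + (0 + 0 + 0 | 0)) | 0 ⊢ (no moves)
  p10 = a.((0 + 0)\{b} + (0 + 0 + 0 | 0)) | (0 | 0) ⊢ =a=> p11
  p11 = ((0 + 0)\{b} + (0 + 0 + 0 | 0)) | (0 | 0) ⊢ (no moves)
Q's transition system — 12 states:
  q0 = a.((0 + 0)\{b} + (0 + 0 + 0 | 0)) | a.(a.0 | a.0 + (0 + 0 + (b.0 + 0))) ⊢ =a=> q1, =a=> q2
  q1 = ((0 + 0)\{b} + (0 + 0 + 0 | 0)) | a.(a.0 | a.0 + (0 + 0 + (b.0 + 0))) ⊢ =a=> q3
  q2 = a.((0 + 0)\{b} + (0 + 0 + 0 | 0)) | (a.0 | a.0 + (0 + 0 + (b.0 + 0))) ⊢ =a=> q3, =a=> q4, =a=> q5, =b=> q6
  q3 = ((0 + 0)\{b} + (0 + 0 + 0 | 0)) | (a.0 | a.0 + (0 + 0 + (b.0 + 0))) ⊢ =a=> q7, =a=> q8, =b=> q9
  q4 = a.((0 + 0)\{b} + (0 + 0 + 0 | 0)) | (0 | a.0) ⊢ =a=> q10, =a=> q7
  q5 = a.((0 + 0)\{b} + (0 + 0 + 0 | 0)) | (a.0 | 0) ⊢ =a=> q10, =a=> q8
  q6 = a.((0 + 0)\{b} + (0 + 0 + 0 | 0)) | 0 ⊢ =a=> q9
  q7 = ((0 + 0)\{b} + (0 + 0 + 0 | 0)) | (0 | a.0) ⊢ =a=> q11
  q8 = ((0 + 0)\{b} + (0 + 0 + 0 | 0)) | (a.0 | 0) ⊢ =a=> q11
  q9 = ((0 + 0)\{b} + (0 + 0 + 0 | 0)) | 0 ⊢ (no moves)
  q10 = a.((0 + 0)\{b} + (0 + 0 + 0 | 0)) | (0 | 0) ⊢ =a=> q11
  q11 = ((0 + 0)\{b} + (0 + 0 + 0 | 0)) | (0 | 0) ⊢ (no moves)
Coarsest stable partition (strong bisimilarity classes):
  B0 = {p0, q0}
  B1 = {p1, q1}
  B2 = {p3, q3}
  B3 = {p11, p9, q11, q9}
  B4 = {p10, p6, p7, p8, q10, q6, q7, q8}
  B5 = {p2, q2}
  B6 = {p4, p5, q4, q5}
p0 ∈ B0, q0 ∈ B0 → same block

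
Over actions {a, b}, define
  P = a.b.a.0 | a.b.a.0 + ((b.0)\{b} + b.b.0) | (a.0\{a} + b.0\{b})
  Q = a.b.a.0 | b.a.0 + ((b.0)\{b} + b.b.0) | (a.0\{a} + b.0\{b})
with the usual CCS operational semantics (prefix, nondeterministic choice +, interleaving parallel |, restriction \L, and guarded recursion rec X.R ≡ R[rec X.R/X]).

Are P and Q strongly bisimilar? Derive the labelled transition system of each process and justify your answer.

NO

LTS(P): 24 reachable states
  m0 = a.b.a.0 | a.b.a.0 + ((b.0)\{b} + b.b.0) | (a.0\{a} + b.0\{b}) :: —a→ m1, —a→ m2, —a→ m3, —b→ m4, —b→ m5
  m1 = ((b.0)\{b} + b.b.0) | 0\{a} :: —b→ m6
  m2 = a.b.a.0 | b.a.0 :: —a→ m7, —b→ m8
  m3 = b.a.0 | a.b.a.0 :: —a→ m7, —b→ m9
  m4 = ((b.0)\{b} + b.b.0) | 0\{b} :: —b→ m10
  m5 = b.0 | (a.0\{a} + b.0\{b}) :: —a→ m6, —b→ m10, —b→ m11
  m6 = b.0 | 0\{a} :: —b→ m12
  m7 = b.a.0 | b.a.0 :: —b→ m13, —b→ m14
  m8 = a.b.a.0 | a.0 :: —a→ m14, —a→ m15
  m9 = a.0 | a.b.a.0 :: —a→ m13, —a→ m16
  m10 = b.0 | 0\{b} :: —b→ m17
  m11 = 0 | (a.0\{a} + b.0\{b}) :: —a→ m12, —b→ m17
  m12 = 0 | 0\{a} :: ∅
  m13 = a.0 | b.a.0 :: —a→ m18, —b→ m19
  m14 = b.a.0 | a.0 :: —a→ m20, —b→ m19
  m15 = a.b.a.0 | 0 :: —a→ m20
  m16 = 0 | a.b.a.0 :: —a→ m18
  m17 = 0 | 0\{b} :: ∅
  m18 = 0 | b.a.0 :: —b→ m21
  m19 = a.0 | a.0 :: —a→ m21, —a→ m22
  m20 = b.a.0 | 0 :: —b→ m22
  m21 = 0 | a.0 :: —a→ m23
  m22 = a.0 | 0 :: —a→ m23
  m23 = 0 | 0 :: ∅
LTS(Q): 20 reachable states
  n0 = a.b.a.0 | b.a.0 + ((b.0)\{b} + b.b.0) | (a.0\{a} + b.0\{b}) :: —a→ n1, —a→ n2, —b→ n3, —b→ n4, —b→ n5
  n1 = ((b.0)\{b} + b.b.0) | 0\{a} :: —b→ n6
  n2 = b.a.0 | b.a.0 :: —b→ n7, —b→ n8
  n3 = ((b.0)\{b} + b.b.0) | 0\{b} :: —b→ n9
  n4 = a.b.a.0 | a.0 :: —a→ n10, —a→ n8
  n5 = b.0 | (a.0\{a} + b.0\{b}) :: —a→ n6, —b→ n11, —b→ n9
  n6 = b.0 | 0\{a} :: —b→ n12
  n7 = a.0 | b.a.0 :: —a→ n13, —b→ n14
  n8 = b.a.0 | a.0 :: —a→ n15, —b→ n14
  n9 = b.0 | 0\{b} :: —b→ n16
  n10 = a.b.a.0 | 0 :: —a→ n15
  n11 = 0 | (a.0\{a} + b.0\{b}) :: —a→ n12, —b→ n16
  n12 = 0 | 0\{a} :: ∅
  n13 = 0 | b.a.0 :: —b→ n17
  n14 = a.0 | a.0 :: —a→ n17, —a→ n18
  n15 = b.a.0 | 0 :: —b→ n18
  n16 = 0 | 0\{b} :: ∅
  n17 = 0 | a.0 :: —a→ n19
  n18 = a.0 | 0 :: —a→ n19
  n19 = 0 | 0 :: ∅
Partition-refinement fixed point:
  B0 = {m0}
  B1 = {m2, m3}
  B2 = {m8, m9, n4}
  B3 = {m13, m14, n7, n8}
  B4 = {m19, n14}
  B5 = {m21, m22, n17, n18}
  B6 = {m12, m17, m23, n12, n16, n19}
  B7 = {m18, m20, n13, n15}
  B8 = {m15, m16, n10}
  B9 = {m7, n2}
  B10 = {m1, m4, n1, n3}
  B11 = {m10, m6, n6, n9}
  B12 = {m5, n5}
  B13 = {m11, n11}
  B14 = {n0}
m0 ∈ B0, n0 ∈ B14 → different blocks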